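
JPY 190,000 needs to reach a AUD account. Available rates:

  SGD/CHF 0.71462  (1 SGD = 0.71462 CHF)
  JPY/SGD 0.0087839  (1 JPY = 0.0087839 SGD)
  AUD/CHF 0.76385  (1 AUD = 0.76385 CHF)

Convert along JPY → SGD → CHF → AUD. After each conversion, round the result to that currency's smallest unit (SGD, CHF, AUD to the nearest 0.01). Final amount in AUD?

AUD 1,561.38

JPY 190,000 × 0.0087839 = SGD 1,668.94
SGD 1,668.94 × 0.71462 = CHF 1,192.66
CHF 1,192.66 ÷ 0.76385 = AUD 1,561.38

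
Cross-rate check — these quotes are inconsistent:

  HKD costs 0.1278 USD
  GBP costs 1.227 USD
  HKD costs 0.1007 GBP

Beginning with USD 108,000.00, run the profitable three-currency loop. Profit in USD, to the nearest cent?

Profit: USD 3,707.05

Profitable loop is USD → GBP → HKD → USD:
USD 108,000.00 ÷ 1.227 = GBP 88,019.56
GBP 88,019.56 ÷ 0.1007 = HKD 874,077.06
HKD 874,077.06 × 0.1278 = USD 111,707.05
Profit = USD 111,707.05 − USD 108,000.00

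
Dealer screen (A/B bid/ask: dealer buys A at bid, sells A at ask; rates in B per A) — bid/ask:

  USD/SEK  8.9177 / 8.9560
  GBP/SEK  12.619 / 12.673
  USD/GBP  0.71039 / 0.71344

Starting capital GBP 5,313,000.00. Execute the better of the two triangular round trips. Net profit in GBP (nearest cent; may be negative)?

Best loop GBP → SEK → USD → GBP:
GBP 5,313,000.00 × 12.619 (sell GBP at bid) = SEK 67,044,747.00
SEK 67,044,747.00 ÷ 8.9560 (buy USD at ask) = USD 7,486,014.63
USD 7,486,014.63 × 0.71039 (sell USD at bid) = GBP 5,317,989.93

Net profit: GBP 4,989.93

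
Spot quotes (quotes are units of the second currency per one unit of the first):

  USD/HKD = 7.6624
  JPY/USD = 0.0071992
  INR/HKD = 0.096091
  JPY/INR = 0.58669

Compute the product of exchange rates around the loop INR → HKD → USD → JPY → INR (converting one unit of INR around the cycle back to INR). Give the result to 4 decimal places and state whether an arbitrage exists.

1.0220 (arbitrage exists)

Around INR → HKD → USD → JPY → INR: 1 × 0.096091 ÷ 7.6624 ÷ 0.0071992 × 0.58669 = 1.021980
Product > 1; profitable direction is INR → HKD → USD → JPY → INR.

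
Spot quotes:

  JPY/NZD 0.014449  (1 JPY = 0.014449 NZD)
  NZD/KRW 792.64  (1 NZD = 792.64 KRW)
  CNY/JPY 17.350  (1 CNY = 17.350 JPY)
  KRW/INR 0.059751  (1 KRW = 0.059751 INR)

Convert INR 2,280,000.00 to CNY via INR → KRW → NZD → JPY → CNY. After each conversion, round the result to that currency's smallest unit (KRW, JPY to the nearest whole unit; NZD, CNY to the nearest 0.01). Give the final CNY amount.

INR 2,280,000.00 ÷ 0.059751 = KRW 38,158,357
KRW 38,158,357 ÷ 792.64 = NZD 48,140.84
NZD 48,140.84 ÷ 0.014449 = JPY 3,331,777
JPY 3,331,777 ÷ 17.350 = CNY 192,033.26

CNY 192,033.26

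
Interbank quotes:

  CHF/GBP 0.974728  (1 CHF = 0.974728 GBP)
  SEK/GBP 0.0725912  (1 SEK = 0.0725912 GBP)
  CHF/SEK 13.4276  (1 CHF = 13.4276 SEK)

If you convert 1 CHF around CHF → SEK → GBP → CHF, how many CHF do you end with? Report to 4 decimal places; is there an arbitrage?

Around CHF → SEK → GBP → CHF: 1 × 13.4276 × 0.0725912 ÷ 0.974728 = 0.999998
Product ≈ 1 (deviation 0.000%, within rounding noise).

1.0000 (no arbitrage)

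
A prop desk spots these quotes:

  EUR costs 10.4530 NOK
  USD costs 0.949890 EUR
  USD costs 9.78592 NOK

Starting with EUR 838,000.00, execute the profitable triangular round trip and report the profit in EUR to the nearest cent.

Profit: EUR 12,269.54

Profitable loop is EUR → NOK → USD → EUR:
EUR 838,000.00 × 10.4530 = NOK 8,759,614.00
NOK 8,759,614.00 ÷ 9.78592 = USD 895,124.22
USD 895,124.22 × 0.949890 = EUR 850,269.54
Profit = EUR 850,269.54 − EUR 838,000.00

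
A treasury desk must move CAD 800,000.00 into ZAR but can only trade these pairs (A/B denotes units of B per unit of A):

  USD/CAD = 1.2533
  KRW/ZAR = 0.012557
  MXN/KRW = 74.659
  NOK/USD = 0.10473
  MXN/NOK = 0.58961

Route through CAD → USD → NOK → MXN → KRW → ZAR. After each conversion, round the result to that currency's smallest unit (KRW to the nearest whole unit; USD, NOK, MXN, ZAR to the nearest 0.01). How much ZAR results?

ZAR 9,690,965.93

CAD 800,000.00 ÷ 1.2533 = USD 638,314.85
USD 638,314.85 ÷ 0.10473 = NOK 6,094,861.55
NOK 6,094,861.55 ÷ 0.58961 = MXN 10,337,106.82
MXN 10,337,106.82 × 74.659 = KRW 771,758,058
KRW 771,758,058 × 0.012557 = ZAR 9,690,965.93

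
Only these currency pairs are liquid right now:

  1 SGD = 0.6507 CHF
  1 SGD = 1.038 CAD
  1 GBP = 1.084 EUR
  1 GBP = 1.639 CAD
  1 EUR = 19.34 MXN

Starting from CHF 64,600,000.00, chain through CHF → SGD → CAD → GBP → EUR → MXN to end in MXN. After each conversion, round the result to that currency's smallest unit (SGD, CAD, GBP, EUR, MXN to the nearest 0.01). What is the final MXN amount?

CHF 64,600,000.00 ÷ 0.6507 = SGD 99,277,700.94
SGD 99,277,700.94 × 1.038 = CAD 103,050,253.58
CAD 103,050,253.58 ÷ 1.639 = GBP 62,873,858.19
GBP 62,873,858.19 × 1.084 = EUR 68,155,262.28
EUR 68,155,262.28 × 19.34 = MXN 1,318,122,772.50

MXN 1,318,122,772.50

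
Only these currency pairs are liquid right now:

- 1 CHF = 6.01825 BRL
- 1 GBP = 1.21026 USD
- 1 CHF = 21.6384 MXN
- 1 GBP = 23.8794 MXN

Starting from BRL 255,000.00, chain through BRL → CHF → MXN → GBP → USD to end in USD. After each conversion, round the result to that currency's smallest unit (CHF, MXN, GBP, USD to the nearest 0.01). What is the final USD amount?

USD 46,467.62

BRL 255,000.00 ÷ 6.01825 = CHF 42,371.12
CHF 42,371.12 × 21.6384 = MXN 916,843.24
MXN 916,843.24 ÷ 23.8794 = GBP 38,394.74
GBP 38,394.74 × 1.21026 = USD 46,467.62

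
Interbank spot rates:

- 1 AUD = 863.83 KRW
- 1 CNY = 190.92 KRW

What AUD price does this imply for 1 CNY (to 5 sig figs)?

CNY/AUD = 0.22102

1 CNY × 190.92 = 190.92 KRW
190.92 KRW ÷ 863.83 = 0.221016 AUD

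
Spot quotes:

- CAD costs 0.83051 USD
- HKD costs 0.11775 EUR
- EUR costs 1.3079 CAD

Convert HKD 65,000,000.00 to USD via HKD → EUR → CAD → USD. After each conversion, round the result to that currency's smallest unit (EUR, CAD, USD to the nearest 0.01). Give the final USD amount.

HKD 65,000,000.00 × 0.11775 = EUR 7,653,750.00
EUR 7,653,750.00 × 1.3079 = CAD 10,010,339.62
CAD 10,010,339.62 × 0.83051 = USD 8,313,687.16

USD 8,313,687.16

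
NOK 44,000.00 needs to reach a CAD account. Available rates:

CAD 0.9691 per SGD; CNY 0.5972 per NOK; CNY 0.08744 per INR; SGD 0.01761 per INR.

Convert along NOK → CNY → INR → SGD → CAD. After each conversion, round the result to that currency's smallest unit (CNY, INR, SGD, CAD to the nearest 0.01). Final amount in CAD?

NOK 44,000.00 × 0.5972 = CNY 26,276.80
CNY 26,276.80 ÷ 0.08744 = INR 300,512.35
INR 300,512.35 × 0.01761 = SGD 5,292.02
SGD 5,292.02 × 0.9691 = CAD 5,128.50

CAD 5,128.50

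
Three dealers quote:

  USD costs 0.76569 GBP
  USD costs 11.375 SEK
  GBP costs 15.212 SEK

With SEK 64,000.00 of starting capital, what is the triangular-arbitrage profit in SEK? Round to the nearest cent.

Profit: SEK 1,534.18

Profitable loop is SEK → USD → GBP → SEK:
SEK 64,000.00 ÷ 11.375 = USD 5,626.37
USD 5,626.37 × 0.76569 = GBP 4,308.06
GBP 4,308.06 × 15.212 = SEK 65,534.18
Profit = SEK 65,534.18 − SEK 64,000.00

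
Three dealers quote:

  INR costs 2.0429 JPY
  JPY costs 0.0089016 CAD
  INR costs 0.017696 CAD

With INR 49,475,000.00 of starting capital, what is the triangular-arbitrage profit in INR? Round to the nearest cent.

Profit: INR 1,367,380.52

Profitable loop is INR → JPY → CAD → INR:
INR 49,475,000.00 × 2.0429 = JPY 101,072,478
JPY 101,072,478 × 0.0089016 = CAD 899,706.77
CAD 899,706.77 ÷ 0.017696 = INR 50,842,380.52
Profit = INR 50,842,380.52 − INR 49,475,000.00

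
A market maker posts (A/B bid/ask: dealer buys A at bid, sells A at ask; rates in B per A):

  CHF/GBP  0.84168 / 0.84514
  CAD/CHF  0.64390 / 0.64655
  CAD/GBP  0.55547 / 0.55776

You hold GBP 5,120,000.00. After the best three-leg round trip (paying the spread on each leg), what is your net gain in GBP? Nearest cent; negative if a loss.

Net profit: GBP 84,749.07

Best loop GBP → CHF → CAD → GBP:
GBP 5,120,000.00 ÷ 0.84514 (buy CHF at ask) = CHF 6,058,167.88
CHF 6,058,167.88 ÷ 0.64655 (buy CAD at ask) = CAD 9,369,991.30
CAD 9,369,991.30 × 0.55547 (sell CAD at bid) = GBP 5,204,749.07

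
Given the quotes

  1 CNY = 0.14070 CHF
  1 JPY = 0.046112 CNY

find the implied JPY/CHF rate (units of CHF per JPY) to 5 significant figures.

1 JPY × 0.046112 = 0.046112 CNY
0.046112 CNY × 0.14070 = 0.00648796 CHF

JPY/CHF = 0.0064880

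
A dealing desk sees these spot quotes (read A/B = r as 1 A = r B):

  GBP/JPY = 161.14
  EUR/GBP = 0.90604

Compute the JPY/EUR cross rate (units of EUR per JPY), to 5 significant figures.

JPY/EUR = 0.0068493

1 JPY ÷ 161.14 = 0.00620578 GBP
0.00620578 GBP ÷ 0.90604 = 0.00684935 EUR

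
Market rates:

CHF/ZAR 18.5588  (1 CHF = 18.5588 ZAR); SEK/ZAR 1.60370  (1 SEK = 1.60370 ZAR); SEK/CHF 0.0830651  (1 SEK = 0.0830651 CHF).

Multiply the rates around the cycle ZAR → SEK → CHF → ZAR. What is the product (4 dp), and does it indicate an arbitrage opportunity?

0.9613 (arbitrage exists)

Around ZAR → SEK → CHF → ZAR: 1 ÷ 1.60370 × 0.0830651 × 18.5588 = 0.961270
Product < 1; profitable direction is ZAR → CHF → SEK → ZAR.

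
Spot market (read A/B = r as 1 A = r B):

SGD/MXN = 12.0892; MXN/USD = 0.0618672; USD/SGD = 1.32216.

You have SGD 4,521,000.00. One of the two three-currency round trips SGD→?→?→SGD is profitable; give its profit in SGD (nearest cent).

Profit: SGD 50,855.23

Profitable loop is SGD → USD → MXN → SGD:
SGD 4,521,000.00 ÷ 1.32216 = USD 3,419,404.61
USD 3,419,404.61 ÷ 0.0618672 = MXN 55,270,072.20
MXN 55,270,072.20 ÷ 12.0892 = SGD 4,571,855.23
Profit = SGD 4,571,855.23 − SGD 4,521,000.00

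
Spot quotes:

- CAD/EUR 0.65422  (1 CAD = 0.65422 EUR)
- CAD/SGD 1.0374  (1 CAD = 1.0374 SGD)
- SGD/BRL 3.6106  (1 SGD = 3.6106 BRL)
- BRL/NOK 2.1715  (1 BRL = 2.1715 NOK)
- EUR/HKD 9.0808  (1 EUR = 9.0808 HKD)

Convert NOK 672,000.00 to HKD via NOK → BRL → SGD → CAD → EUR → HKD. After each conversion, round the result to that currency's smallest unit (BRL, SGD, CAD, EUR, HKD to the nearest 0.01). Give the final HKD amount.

HKD 490,830.77

NOK 672,000.00 ÷ 2.1715 = BRL 309,463.50
BRL 309,463.50 ÷ 3.6106 = SGD 85,709.72
SGD 85,709.72 ÷ 1.0374 = CAD 82,619.74
CAD 82,619.74 × 0.65422 = EUR 54,051.49
EUR 54,051.49 × 9.0808 = HKD 490,830.77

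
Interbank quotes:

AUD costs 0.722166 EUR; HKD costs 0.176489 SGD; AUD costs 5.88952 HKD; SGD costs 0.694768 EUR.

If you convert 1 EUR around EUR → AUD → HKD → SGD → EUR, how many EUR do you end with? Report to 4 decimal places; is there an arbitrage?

1.0000 (no arbitrage)

Around EUR → AUD → HKD → SGD → EUR: 1 ÷ 0.722166 × 5.88952 × 0.176489 × 0.694768 = 1.000001
Product ≈ 1 (deviation 0.000%, within rounding noise).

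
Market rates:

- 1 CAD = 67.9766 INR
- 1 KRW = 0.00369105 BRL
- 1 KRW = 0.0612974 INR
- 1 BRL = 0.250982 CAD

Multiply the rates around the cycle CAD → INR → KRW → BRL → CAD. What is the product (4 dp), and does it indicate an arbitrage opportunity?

Around CAD → INR → KRW → BRL → CAD: 1 × 67.9766 ÷ 0.0612974 × 0.00369105 × 0.250982 = 1.027330
Product > 1; profitable direction is CAD → INR → KRW → BRL → CAD.

1.0273 (arbitrage exists)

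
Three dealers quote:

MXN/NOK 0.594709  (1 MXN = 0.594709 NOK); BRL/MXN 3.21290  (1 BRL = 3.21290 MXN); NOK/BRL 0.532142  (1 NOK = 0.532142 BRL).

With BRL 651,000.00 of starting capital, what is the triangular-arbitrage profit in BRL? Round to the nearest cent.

Profit: BRL 10,927.23

Profitable loop is BRL → MXN → NOK → BRL:
BRL 651,000.00 × 3.21290 = MXN 2,091,597.90
MXN 2,091,597.90 × 0.594709 = NOK 1,243,892.10
NOK 1,243,892.10 × 0.532142 = BRL 661,927.23
Profit = BRL 661,927.23 − BRL 651,000.00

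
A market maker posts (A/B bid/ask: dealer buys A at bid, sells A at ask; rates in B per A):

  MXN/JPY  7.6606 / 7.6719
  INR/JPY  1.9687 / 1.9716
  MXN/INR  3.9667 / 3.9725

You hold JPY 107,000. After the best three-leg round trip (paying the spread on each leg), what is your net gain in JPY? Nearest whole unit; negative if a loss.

Best loop JPY → MXN → INR → JPY:
JPY 107,000 ÷ 7.6719 (buy MXN at ask) = MXN 13,947.00
MXN 13,947.00 × 3.9667 (sell MXN at bid) = INR 55,323.57
INR 55,323.57 × 1.9687 (sell INR at bid) = JPY 108,916

Net profit: JPY 1,916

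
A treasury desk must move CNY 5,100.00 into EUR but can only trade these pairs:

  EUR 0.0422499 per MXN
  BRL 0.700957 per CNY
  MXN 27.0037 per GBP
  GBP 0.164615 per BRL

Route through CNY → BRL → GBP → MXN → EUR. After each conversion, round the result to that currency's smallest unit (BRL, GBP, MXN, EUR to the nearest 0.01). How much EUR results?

EUR 671.40

CNY 5,100.00 × 0.700957 = BRL 3,574.88
BRL 3,574.88 × 0.164615 = GBP 588.48
GBP 588.48 × 27.0037 = MXN 15,891.14
MXN 15,891.14 × 0.0422499 = EUR 671.40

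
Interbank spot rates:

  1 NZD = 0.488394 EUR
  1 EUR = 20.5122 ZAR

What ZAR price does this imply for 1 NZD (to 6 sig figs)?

NZD/ZAR = 10.0180

1 NZD × 0.488394 = 0.488394 EUR
0.488394 EUR × 20.5122 = 10.018 ZAR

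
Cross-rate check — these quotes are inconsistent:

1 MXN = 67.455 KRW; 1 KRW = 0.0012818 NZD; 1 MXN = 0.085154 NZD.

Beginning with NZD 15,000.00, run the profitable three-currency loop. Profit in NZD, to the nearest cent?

Profitable loop is NZD → MXN → KRW → NZD:
NZD 15,000.00 ÷ 0.085154 = MXN 176,151.44
MXN 176,151.44 × 67.455 = KRW 11,882,296
KRW 11,882,296 × 0.0012818 = NZD 15,230.73
Profit = NZD 15,230.73 − NZD 15,000.00

Profit: NZD 230.73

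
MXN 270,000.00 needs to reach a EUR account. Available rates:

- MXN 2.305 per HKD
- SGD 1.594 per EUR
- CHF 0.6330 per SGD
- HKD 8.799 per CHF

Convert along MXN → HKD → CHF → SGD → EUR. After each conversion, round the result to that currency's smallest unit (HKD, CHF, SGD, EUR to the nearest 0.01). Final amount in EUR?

EUR 13,193.73

MXN 270,000.00 ÷ 2.305 = HKD 117,136.66
HKD 117,136.66 ÷ 8.799 = CHF 13,312.50
CHF 13,312.50 ÷ 0.6330 = SGD 21,030.81
SGD 21,030.81 ÷ 1.594 = EUR 13,193.73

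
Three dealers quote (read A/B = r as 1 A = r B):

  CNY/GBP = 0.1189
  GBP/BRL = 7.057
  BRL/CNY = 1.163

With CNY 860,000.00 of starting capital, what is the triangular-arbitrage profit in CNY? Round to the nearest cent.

Profitable loop is CNY → BRL → GBP → CNY:
CNY 860,000.00 ÷ 1.163 = BRL 739,466.90
BRL 739,466.90 ÷ 7.057 = GBP 104,784.88
GBP 104,784.88 ÷ 0.1189 = CNY 881,285.78
Profit = CNY 881,285.78 − CNY 860,000.00

Profit: CNY 21,285.78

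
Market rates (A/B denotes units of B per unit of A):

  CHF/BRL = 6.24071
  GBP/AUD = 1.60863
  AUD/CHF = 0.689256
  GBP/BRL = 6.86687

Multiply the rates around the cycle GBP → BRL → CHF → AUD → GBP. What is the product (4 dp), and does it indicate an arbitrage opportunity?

Around GBP → BRL → CHF → AUD → GBP: 1 × 6.86687 ÷ 6.24071 ÷ 0.689256 ÷ 1.60863 = 0.992403
Product < 1; profitable direction is GBP → AUD → CHF → BRL → GBP.

0.9924 (arbitrage exists)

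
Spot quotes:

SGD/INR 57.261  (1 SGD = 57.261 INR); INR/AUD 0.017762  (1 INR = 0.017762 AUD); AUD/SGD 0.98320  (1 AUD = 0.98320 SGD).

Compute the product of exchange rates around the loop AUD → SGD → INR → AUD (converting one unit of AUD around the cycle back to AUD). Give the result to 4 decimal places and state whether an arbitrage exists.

1.0000 (no arbitrage)

Around AUD → SGD → INR → AUD: 1 × 0.98320 × 57.261 × 0.017762 = 0.999983
Product ≈ 1 (deviation 0.002%, within rounding noise).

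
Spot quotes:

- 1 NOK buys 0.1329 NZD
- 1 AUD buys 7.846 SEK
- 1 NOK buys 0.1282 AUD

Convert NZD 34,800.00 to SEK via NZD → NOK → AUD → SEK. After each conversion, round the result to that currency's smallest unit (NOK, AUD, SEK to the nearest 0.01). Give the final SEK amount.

NZD 34,800.00 ÷ 0.1329 = NOK 261,851.02
NOK 261,851.02 × 0.1282 = AUD 33,569.30
AUD 33,569.30 × 7.846 = SEK 263,384.73

SEK 263,384.73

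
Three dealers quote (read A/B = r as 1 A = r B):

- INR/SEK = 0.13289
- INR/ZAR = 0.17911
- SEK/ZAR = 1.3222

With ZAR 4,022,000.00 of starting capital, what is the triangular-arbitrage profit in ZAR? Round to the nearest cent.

Profitable loop is ZAR → SEK → INR → ZAR:
ZAR 4,022,000.00 ÷ 1.3222 = SEK 3,041,899.86
SEK 3,041,899.86 ÷ 0.13289 = INR 22,890,359.42
INR 22,890,359.42 × 0.17911 = ZAR 4,099,892.28
Profit = ZAR 4,099,892.28 − ZAR 4,022,000.00

Profit: ZAR 77,892.28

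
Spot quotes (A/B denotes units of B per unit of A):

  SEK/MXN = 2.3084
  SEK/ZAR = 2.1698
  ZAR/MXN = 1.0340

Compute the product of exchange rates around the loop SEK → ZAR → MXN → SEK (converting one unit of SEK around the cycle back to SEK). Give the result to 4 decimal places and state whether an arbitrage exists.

0.9719 (arbitrage exists)

Around SEK → ZAR → MXN → SEK: 1 × 2.1698 × 1.0340 ÷ 2.3084 = 0.971917
Product < 1; profitable direction is SEK → MXN → ZAR → SEK.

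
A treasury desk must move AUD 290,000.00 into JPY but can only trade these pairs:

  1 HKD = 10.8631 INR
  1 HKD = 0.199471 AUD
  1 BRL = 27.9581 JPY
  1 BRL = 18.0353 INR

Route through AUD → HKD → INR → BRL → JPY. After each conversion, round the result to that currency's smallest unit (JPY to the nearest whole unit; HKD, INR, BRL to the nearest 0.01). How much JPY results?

AUD 290,000.00 ÷ 0.199471 = HKD 1,453,845.42
HKD 1,453,845.42 × 10.8631 = INR 15,793,268.18
INR 15,793,268.18 ÷ 18.0353 = BRL 875,686.47
BRL 875,686.47 × 27.9581 = JPY 24,482,530

JPY 24,482,530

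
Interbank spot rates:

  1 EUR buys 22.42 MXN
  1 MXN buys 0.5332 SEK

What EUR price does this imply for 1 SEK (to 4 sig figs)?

SEK/EUR = 0.08365

1 SEK ÷ 0.5332 = 1.87547 MXN
1.87547 MXN ÷ 22.42 = 0.0836516 EUR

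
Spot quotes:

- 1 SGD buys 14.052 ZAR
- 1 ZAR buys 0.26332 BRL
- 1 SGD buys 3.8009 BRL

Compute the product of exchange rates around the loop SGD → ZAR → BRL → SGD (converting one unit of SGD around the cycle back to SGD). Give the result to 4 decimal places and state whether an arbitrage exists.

0.9735 (arbitrage exists)

Around SGD → ZAR → BRL → SGD: 1 × 14.052 × 0.26332 ÷ 3.8009 = 0.973499
Product < 1; profitable direction is SGD → BRL → ZAR → SGD.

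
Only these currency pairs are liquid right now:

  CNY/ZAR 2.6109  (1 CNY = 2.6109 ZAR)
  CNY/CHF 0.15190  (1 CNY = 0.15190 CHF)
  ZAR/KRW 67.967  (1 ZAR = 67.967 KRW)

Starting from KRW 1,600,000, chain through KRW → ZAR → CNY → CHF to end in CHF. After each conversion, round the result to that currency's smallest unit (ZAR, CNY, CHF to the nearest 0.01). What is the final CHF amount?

KRW 1,600,000 ÷ 67.967 = ZAR 23,540.84
ZAR 23,540.84 ÷ 2.6109 = CNY 9,016.37
CNY 9,016.37 × 0.15190 = CHF 1,369.59

CHF 1,369.59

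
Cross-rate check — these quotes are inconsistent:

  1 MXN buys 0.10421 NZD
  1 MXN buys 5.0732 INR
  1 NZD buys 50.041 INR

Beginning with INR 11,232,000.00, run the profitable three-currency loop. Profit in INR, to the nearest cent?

Profitable loop is INR → MXN → NZD → INR:
INR 11,232,000.00 ÷ 5.0732 = MXN 2,213,987.23
MXN 2,213,987.23 × 0.10421 = NZD 230,719.61
NZD 230,719.61 × 50.041 = INR 11,545,439.95
Profit = INR 11,545,439.95 − INR 11,232,000.00

Profit: INR 313,439.95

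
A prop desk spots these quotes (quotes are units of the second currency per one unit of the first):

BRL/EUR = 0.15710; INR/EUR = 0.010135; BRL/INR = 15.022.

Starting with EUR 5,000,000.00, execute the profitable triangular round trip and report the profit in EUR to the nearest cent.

Profitable loop is EUR → INR → BRL → EUR:
EUR 5,000,000.00 ÷ 0.010135 = INR 493,339,911.20
INR 493,339,911.20 ÷ 15.022 = BRL 32,841,160.38
BRL 32,841,160.38 × 0.15710 = EUR 5,159,346.30
Profit = EUR 5,159,346.30 − EUR 5,000,000.00

Profit: EUR 159,346.30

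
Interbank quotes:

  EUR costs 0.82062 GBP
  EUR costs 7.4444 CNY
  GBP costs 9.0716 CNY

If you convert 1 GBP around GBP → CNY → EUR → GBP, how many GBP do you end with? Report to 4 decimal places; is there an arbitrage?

1.0000 (no arbitrage)

Around GBP → CNY → EUR → GBP: 1 × 9.0716 ÷ 7.4444 × 0.82062 = 0.999991
Product ≈ 1 (deviation 0.001%, within rounding noise).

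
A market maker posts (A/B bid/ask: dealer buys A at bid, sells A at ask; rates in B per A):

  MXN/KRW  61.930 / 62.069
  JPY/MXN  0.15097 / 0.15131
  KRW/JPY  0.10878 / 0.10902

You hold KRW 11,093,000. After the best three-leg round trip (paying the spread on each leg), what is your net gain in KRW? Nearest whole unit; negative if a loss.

Best loop KRW → JPY → MXN → KRW:
KRW 11,093,000 × 0.10878 (sell KRW at bid) = JPY 1,206,697
JPY 1,206,697 × 0.15097 (sell JPY at bid) = MXN 182,174.98
MXN 182,174.98 × 61.930 (sell MXN at bid) = KRW 11,282,096

Net profit: KRW 189,096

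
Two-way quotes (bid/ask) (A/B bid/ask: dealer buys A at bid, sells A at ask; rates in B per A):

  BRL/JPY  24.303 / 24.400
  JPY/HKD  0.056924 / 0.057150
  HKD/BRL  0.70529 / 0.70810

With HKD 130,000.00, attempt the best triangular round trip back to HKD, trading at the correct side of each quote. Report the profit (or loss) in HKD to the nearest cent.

Net profit: HKD 1,656.62

Best loop HKD → JPY → BRL → HKD:
HKD 130,000.00 ÷ 0.057150 (buy JPY at ask) = JPY 2,274,716
JPY 2,274,716 ÷ 24.400 (buy BRL at ask) = BRL 93,226.05
BRL 93,226.05 ÷ 0.70810 (buy HKD at ask) = HKD 131,656.62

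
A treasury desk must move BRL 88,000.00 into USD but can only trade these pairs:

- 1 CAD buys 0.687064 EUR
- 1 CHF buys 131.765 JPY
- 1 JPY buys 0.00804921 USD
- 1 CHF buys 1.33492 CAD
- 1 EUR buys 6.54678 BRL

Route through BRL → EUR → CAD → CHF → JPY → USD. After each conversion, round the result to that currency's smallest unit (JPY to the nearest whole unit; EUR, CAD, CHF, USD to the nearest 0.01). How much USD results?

BRL 88,000.00 ÷ 6.54678 = EUR 13,441.72
EUR 13,441.72 ÷ 0.687064 = CAD 19,564.00
CAD 19,564.00 ÷ 1.33492 = CHF 14,655.56
CHF 14,655.56 × 131.765 = JPY 1,931,090
JPY 1,931,090 × 0.00804921 = USD 15,543.75

USD 15,543.75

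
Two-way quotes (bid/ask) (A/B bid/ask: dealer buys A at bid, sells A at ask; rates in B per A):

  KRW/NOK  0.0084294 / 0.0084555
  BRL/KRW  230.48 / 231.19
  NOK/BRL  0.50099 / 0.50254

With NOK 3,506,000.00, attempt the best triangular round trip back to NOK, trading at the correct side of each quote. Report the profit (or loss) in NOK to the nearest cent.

Net profit: NOK 62,888.15

Best loop NOK → KRW → BRL → NOK:
NOK 3,506,000.00 ÷ 0.0084555 (buy KRW at ask) = KRW 414,641,358
KRW 414,641,358 ÷ 231.19 (buy BRL at ask) = BRL 1,793,509.05
BRL 1,793,509.05 ÷ 0.50254 (buy NOK at ask) = NOK 3,568,888.15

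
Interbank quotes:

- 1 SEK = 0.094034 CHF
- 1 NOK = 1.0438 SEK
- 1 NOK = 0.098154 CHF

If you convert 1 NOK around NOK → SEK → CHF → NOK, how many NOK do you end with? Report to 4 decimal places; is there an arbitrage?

Around NOK → SEK → CHF → NOK: 1 × 1.0438 × 0.094034 ÷ 0.098154 = 0.999987
Product ≈ 1 (deviation 0.001%, within rounding noise).

1.0000 (no arbitrage)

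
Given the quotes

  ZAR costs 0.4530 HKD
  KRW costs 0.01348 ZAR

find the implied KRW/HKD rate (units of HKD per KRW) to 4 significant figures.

1 KRW × 0.01348 = 0.01348 ZAR
0.01348 ZAR × 0.4530 = 0.00610644 HKD

KRW/HKD = 0.006106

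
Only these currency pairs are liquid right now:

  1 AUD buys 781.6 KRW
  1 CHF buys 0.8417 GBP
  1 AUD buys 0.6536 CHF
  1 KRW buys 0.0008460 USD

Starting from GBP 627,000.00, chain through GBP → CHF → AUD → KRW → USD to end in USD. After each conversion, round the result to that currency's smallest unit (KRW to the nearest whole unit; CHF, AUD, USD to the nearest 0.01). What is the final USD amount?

GBP 627,000.00 ÷ 0.8417 = CHF 744,920.99
CHF 744,920.99 ÷ 0.6536 = AUD 1,139,720.00
AUD 1,139,720.00 × 781.6 = KRW 890,805,152
KRW 890,805,152 × 0.0008460 = USD 753,621.16

USD 753,621.16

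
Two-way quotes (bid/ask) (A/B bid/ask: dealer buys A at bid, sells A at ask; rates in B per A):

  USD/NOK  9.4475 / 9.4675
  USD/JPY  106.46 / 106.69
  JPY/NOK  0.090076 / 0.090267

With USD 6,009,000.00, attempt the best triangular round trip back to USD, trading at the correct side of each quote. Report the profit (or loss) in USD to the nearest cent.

Net profit: USD 77,427.38

Best loop USD → JPY → NOK → USD:
USD 6,009,000.00 × 106.46 (sell USD at bid) = JPY 639,718,140
JPY 639,718,140 × 0.090076 (sell JPY at bid) = NOK 57,623,251.18
NOK 57,623,251.18 ÷ 9.4675 (buy USD at ask) = USD 6,086,427.38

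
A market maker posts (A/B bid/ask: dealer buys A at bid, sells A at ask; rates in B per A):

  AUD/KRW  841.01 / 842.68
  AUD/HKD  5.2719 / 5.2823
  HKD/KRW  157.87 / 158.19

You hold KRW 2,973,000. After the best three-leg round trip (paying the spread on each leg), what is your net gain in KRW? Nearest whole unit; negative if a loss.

Net profit: KRW 19,223

Best loop KRW → HKD → AUD → KRW:
KRW 2,973,000 ÷ 158.19 (buy HKD at ask) = HKD 18,793.86
HKD 18,793.86 ÷ 5.2823 (buy AUD at ask) = AUD 3,557.89
AUD 3,557.89 × 841.01 (sell AUD at bid) = KRW 2,992,223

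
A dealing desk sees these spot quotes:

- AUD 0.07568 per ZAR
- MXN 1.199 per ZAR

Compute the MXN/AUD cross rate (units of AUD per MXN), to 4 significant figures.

1 MXN ÷ 1.199 = 0.834028 ZAR
0.834028 ZAR × 0.07568 = 0.0631193 AUD

MXN/AUD = 0.06312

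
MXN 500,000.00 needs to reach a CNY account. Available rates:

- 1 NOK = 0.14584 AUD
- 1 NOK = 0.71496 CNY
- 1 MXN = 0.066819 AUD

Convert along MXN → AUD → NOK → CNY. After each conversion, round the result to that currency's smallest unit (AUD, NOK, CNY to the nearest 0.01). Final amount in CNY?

CNY 163,785.35

MXN 500,000.00 × 0.066819 = AUD 33,409.50
AUD 33,409.50 ÷ 0.14584 = NOK 229,083.24
NOK 229,083.24 × 0.71496 = CNY 163,785.35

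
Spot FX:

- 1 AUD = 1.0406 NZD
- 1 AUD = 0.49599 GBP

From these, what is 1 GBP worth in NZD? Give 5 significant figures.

GBP/NZD = 2.0980

1 GBP ÷ 0.49599 = 2.01617 AUD
2.01617 AUD × 1.0406 = 2.09803 NZD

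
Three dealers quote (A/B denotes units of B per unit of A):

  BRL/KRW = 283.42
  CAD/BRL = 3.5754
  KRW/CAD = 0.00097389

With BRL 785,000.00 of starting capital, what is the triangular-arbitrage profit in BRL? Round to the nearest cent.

Profitable loop is BRL → CAD → KRW → BRL:
BRL 785,000.00 ÷ 3.5754 = CAD 219,555.85
CAD 219,555.85 ÷ 0.00097389 = KRW 225,442,148
KRW 225,442,148 ÷ 283.42 = BRL 795,434.86
Profit = BRL 795,434.86 − BRL 785,000.00

Profit: BRL 10,434.86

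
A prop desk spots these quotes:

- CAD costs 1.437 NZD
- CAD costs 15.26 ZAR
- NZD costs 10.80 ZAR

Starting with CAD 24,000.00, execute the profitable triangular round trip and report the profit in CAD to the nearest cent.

Profitable loop is CAD → NZD → ZAR → CAD:
CAD 24,000.00 × 1.437 = NZD 34,488.00
NZD 34,488.00 × 10.80 = ZAR 372,470.40
ZAR 372,470.40 ÷ 15.26 = CAD 24,408.28
Profit = CAD 24,408.28 − CAD 24,000.00

Profit: CAD 408.28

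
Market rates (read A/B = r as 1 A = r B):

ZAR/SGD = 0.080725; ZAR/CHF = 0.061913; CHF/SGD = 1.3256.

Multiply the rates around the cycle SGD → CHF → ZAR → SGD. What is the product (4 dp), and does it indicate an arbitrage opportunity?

Around SGD → CHF → ZAR → SGD: 1 ÷ 1.3256 ÷ 0.061913 × 0.080725 = 0.983589
Product < 1; profitable direction is SGD → ZAR → CHF → SGD.

0.9836 (arbitrage exists)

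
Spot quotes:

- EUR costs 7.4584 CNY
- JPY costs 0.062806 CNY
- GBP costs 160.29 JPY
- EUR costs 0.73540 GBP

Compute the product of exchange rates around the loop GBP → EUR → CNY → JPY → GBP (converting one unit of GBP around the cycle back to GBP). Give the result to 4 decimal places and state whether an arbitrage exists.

1.0074 (arbitrage exists)

Around GBP → EUR → CNY → JPY → GBP: 1 ÷ 0.73540 × 7.4584 ÷ 0.062806 ÷ 160.29 = 1.007429
Product > 1; profitable direction is GBP → EUR → CNY → JPY → GBP.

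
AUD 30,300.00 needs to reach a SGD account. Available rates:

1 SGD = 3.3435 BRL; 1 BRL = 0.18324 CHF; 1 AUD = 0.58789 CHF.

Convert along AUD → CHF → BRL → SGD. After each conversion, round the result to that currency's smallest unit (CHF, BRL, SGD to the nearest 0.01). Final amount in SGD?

SGD 29,074.83

AUD 30,300.00 × 0.58789 = CHF 17,813.07
CHF 17,813.07 ÷ 0.18324 = BRL 97,211.69
BRL 97,211.69 ÷ 3.3435 = SGD 29,074.83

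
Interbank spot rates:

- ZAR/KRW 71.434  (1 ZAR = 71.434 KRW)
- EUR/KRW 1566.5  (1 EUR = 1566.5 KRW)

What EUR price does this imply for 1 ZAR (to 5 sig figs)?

ZAR/EUR = 0.045601

1 ZAR × 71.434 = 71.434 KRW
71.434 KRW ÷ 1566.5 = 0.045601 EUR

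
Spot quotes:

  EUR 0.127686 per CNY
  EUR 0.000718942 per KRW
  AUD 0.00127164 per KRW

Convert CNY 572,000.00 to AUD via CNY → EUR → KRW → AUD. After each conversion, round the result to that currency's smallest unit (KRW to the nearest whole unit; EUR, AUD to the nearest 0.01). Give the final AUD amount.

AUD 129,184.27

CNY 572,000.00 × 0.127686 = EUR 73,036.39
EUR 73,036.39 ÷ 0.000718942 = KRW 101,588,710
KRW 101,588,710 × 0.00127164 = AUD 129,184.27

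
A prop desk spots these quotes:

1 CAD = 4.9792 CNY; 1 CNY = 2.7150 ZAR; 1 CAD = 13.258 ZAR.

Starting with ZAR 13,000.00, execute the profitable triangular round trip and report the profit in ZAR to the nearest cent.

Profitable loop is ZAR → CAD → CNY → ZAR:
ZAR 13,000.00 ÷ 13.258 = CAD 980.54
CAD 980.54 × 4.9792 = CNY 4,882.31
CNY 4,882.31 × 2.7150 = ZAR 13,255.46
Profit = ZAR 13,255.46 − ZAR 13,000.00

Profit: ZAR 255.46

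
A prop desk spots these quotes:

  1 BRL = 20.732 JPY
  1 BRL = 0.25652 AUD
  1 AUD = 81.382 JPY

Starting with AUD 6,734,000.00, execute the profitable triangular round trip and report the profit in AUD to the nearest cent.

Profitable loop is AUD → JPY → BRL → AUD:
AUD 6,734,000.00 × 81.382 = JPY 548,026,388
JPY 548,026,388 ÷ 20.732 = BRL 26,433,840.83
BRL 26,433,840.83 × 0.25652 = AUD 6,780,808.85
Profit = AUD 6,780,808.85 − AUD 6,734,000.00

Profit: AUD 46,808.85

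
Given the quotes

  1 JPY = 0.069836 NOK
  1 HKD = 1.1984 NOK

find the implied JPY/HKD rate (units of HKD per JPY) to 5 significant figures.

1 JPY × 0.069836 = 0.069836 NOK
0.069836 NOK ÷ 1.1984 = 0.0582744 HKD

JPY/HKD = 0.058274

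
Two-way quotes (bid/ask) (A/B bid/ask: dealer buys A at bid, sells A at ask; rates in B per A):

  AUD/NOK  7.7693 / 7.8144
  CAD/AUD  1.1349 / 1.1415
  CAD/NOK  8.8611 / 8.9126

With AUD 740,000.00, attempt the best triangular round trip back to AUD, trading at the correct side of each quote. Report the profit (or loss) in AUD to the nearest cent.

Best loop AUD → CAD → NOK → AUD:
AUD 740,000.00 ÷ 1.1415 (buy CAD at ask) = CAD 648,269.82
CAD 648,269.82 × 8.8611 (sell CAD at bid) = NOK 5,744,383.71
NOK 5,744,383.71 ÷ 7.8144 (buy AUD at ask) = AUD 735,102.34

Net result: AUD -4,897.66 (no profitable arbitrage after spreads)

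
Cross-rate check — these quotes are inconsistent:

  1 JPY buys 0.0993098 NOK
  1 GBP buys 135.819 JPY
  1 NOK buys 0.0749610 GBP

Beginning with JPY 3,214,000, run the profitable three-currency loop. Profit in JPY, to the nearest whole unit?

Profitable loop is JPY → NOK → GBP → JPY:
JPY 3,214,000 × 0.0993098 = NOK 319,181.70
NOK 319,181.70 × 0.0749610 = GBP 23,926.18
GBP 23,926.18 × 135.819 = JPY 3,249,630
Profit = JPY 3,249,630 − JPY 3,214,000

Profit: JPY 35,630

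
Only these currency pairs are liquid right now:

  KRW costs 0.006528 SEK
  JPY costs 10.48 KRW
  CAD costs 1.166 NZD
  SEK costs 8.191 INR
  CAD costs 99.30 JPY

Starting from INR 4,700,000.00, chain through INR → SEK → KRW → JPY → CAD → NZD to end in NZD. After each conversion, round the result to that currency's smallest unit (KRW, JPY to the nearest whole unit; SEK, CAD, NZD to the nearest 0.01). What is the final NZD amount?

INR 4,700,000.00 ÷ 8.191 = SEK 573,800.51
SEK 573,800.51 ÷ 0.006528 = KRW 87,898,362
KRW 87,898,362 ÷ 10.48 = JPY 8,387,248
JPY 8,387,248 ÷ 99.30 = CAD 84,463.73
CAD 84,463.73 × 1.166 = NZD 98,484.71

NZD 98,484.71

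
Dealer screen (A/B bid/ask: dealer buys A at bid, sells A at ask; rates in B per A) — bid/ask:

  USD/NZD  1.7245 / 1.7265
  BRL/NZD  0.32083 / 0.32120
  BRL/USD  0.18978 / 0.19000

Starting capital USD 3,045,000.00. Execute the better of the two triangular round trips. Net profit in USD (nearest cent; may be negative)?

Net profit: USD 57,597.24

Best loop USD → NZD → BRL → USD:
USD 3,045,000.00 × 1.7245 (sell USD at bid) = NZD 5,251,102.50
NZD 5,251,102.50 ÷ 0.32120 (buy BRL at ask) = BRL 16,348,388.85
BRL 16,348,388.85 × 0.18978 (sell BRL at bid) = USD 3,102,597.24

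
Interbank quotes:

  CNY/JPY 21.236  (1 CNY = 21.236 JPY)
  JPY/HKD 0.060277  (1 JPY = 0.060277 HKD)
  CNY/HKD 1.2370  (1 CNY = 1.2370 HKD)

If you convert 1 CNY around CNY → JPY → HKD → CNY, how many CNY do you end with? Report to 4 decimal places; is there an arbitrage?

Around CNY → JPY → HKD → CNY: 1 × 21.236 × 0.060277 ÷ 1.2370 = 1.034796
Product > 1; profitable direction is CNY → JPY → HKD → CNY.

1.0348 (arbitrage exists)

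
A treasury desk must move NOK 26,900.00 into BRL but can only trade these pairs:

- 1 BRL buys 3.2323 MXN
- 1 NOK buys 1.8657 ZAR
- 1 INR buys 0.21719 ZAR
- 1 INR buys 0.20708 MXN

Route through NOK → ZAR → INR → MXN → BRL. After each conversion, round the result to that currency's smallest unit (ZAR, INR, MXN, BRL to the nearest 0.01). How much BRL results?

NOK 26,900.00 × 1.8657 = ZAR 50,187.33
ZAR 50,187.33 ÷ 0.21719 = INR 231,075.69
INR 231,075.69 × 0.20708 = MXN 47,851.15
MXN 47,851.15 ÷ 3.2323 = BRL 14,804.06

BRL 14,804.06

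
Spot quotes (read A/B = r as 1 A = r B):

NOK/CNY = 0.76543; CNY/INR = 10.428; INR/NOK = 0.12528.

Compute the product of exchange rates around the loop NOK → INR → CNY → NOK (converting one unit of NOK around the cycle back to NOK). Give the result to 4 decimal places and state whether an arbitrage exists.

Around NOK → INR → CNY → NOK: 1 ÷ 0.12528 ÷ 10.428 ÷ 0.76543 = 1.000027
Product ≈ 1 (deviation 0.003%, within rounding noise).

1.0000 (no arbitrage)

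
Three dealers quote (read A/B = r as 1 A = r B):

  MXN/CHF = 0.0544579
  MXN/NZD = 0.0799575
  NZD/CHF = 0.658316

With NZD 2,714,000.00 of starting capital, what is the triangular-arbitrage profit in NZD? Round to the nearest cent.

Profitable loop is NZD → MXN → CHF → NZD:
NZD 2,714,000.00 ÷ 0.0799575 = MXN 33,943,032.24
MXN 33,943,032.24 × 0.0544579 = CHF 1,848,466.26
CHF 1,848,466.26 ÷ 0.658316 = NZD 2,807,870.77
Profit = NZD 2,807,870.77 − NZD 2,714,000.00

Profit: NZD 93,870.77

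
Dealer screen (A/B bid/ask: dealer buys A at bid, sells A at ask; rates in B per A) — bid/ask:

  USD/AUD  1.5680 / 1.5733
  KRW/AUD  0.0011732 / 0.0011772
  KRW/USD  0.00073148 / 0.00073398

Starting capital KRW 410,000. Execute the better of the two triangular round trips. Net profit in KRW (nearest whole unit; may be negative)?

Best loop KRW → AUD → USD → KRW:
KRW 410,000 × 0.0011732 (sell KRW at bid) = AUD 481.01
AUD 481.01 ÷ 1.5733 (buy USD at ask) = USD 305.73
USD 305.73 ÷ 0.00073398 (buy KRW at ask) = KRW 416,543

Net profit: KRW 6,543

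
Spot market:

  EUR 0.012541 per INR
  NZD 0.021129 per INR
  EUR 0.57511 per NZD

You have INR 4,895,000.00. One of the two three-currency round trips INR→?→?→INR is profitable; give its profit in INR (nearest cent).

Profit: INR 156,902.98

Profitable loop is INR → EUR → NZD → INR:
INR 4,895,000.00 × 0.012541 = EUR 61,388.19
EUR 61,388.19 ÷ 0.57511 = NZD 106,741.66
NZD 106,741.66 ÷ 0.021129 = INR 5,051,902.98
Profit = INR 5,051,902.98 − INR 4,895,000.00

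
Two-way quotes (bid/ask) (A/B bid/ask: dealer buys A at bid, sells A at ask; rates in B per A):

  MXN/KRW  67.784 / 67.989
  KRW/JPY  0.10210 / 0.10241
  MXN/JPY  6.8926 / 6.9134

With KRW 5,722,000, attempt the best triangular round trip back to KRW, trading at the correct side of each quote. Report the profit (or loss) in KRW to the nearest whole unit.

Net profit: KRW 6,080

Best loop KRW → JPY → MXN → KRW:
KRW 5,722,000 × 0.10210 (sell KRW at bid) = JPY 584,216
JPY 584,216 ÷ 6.9134 (buy MXN at ask) = MXN 84,504.90
MXN 84,504.90 × 67.784 (sell MXN at bid) = KRW 5,728,080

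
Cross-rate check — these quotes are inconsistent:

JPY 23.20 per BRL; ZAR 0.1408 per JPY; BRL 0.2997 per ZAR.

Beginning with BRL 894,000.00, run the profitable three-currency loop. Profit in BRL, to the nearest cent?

Profitable loop is BRL → ZAR → JPY → BRL:
BRL 894,000.00 ÷ 0.2997 = ZAR 2,982,982.98
ZAR 2,982,982.98 ÷ 0.1408 = JPY 21,185,959
JPY 21,185,959 ÷ 23.20 = BRL 913,187.87
Profit = BRL 913,187.87 − BRL 894,000.00

Profit: BRL 19,187.87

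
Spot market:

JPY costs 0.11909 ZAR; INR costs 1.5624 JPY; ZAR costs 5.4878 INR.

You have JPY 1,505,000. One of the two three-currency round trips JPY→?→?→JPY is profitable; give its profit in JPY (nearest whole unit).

Profit: JPY 31,747

Profitable loop is JPY → ZAR → INR → JPY:
JPY 1,505,000 × 0.11909 = ZAR 179,230.45
ZAR 179,230.45 × 5.4878 = INR 983,580.86
INR 983,580.86 × 1.5624 = JPY 1,536,747
Profit = JPY 1,536,747 − JPY 1,505,000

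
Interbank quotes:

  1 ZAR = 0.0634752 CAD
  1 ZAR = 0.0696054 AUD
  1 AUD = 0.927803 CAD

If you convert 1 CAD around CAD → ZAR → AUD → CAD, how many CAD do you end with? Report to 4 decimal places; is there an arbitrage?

1.0174 (arbitrage exists)

Around CAD → ZAR → AUD → CAD: 1 ÷ 0.0634752 × 0.0696054 × 0.927803 = 1.017407
Product > 1; profitable direction is CAD → ZAR → AUD → CAD.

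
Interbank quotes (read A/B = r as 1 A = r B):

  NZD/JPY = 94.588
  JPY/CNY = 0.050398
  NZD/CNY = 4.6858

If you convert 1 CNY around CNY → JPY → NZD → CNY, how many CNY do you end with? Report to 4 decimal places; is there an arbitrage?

Around CNY → JPY → NZD → CNY: 1 ÷ 0.050398 ÷ 94.588 × 4.6858 = 0.982957
Product < 1; profitable direction is CNY → NZD → JPY → CNY.

0.9830 (arbitrage exists)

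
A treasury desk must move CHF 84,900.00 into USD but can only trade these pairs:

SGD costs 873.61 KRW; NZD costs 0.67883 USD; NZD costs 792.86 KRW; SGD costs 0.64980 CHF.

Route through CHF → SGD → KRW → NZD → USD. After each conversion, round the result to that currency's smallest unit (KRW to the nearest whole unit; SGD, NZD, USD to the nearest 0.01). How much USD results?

USD 97,726.00

CHF 84,900.00 ÷ 0.64980 = SGD 130,655.59
SGD 130,655.59 × 873.61 = KRW 114,142,030
KRW 114,142,030 ÷ 792.86 = NZD 143,962.40
NZD 143,962.40 × 0.67883 = USD 97,726.00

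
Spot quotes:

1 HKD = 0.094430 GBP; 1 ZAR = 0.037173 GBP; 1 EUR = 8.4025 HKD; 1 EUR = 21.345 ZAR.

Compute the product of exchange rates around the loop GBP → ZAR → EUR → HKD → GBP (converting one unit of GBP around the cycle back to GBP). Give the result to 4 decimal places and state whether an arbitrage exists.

1.0000 (no arbitrage)

Around GBP → ZAR → EUR → HKD → GBP: 1 ÷ 0.037173 ÷ 21.345 × 8.4025 × 0.094430 = 0.999988
Product ≈ 1 (deviation 0.001%, within rounding noise).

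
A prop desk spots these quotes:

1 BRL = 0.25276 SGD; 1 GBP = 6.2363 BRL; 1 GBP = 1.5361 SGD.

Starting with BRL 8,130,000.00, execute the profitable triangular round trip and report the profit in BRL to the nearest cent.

Profit: BRL 212,695.68

Profitable loop is BRL → SGD → GBP → BRL:
BRL 8,130,000.00 × 0.25276 = SGD 2,054,938.80
SGD 2,054,938.80 ÷ 1.5361 = GBP 1,337,763.69
GBP 1,337,763.69 × 6.2363 = BRL 8,342,695.68
Profit = BRL 8,342,695.68 − BRL 8,130,000.00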